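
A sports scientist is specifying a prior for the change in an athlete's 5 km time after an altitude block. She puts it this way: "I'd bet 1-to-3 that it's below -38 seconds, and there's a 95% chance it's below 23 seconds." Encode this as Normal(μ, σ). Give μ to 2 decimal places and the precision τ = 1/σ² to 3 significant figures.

For Normal(μ,σ), the p-quantile is μ + z_p·σ. Here z_{0.25} = -0.6745, z_{0.95} = 1.645.
So -38 = μ − 0.6745σ and 23 = μ + 1.645σ.
Subtracting: σ = (23 − -38)/(1.645 − (-0.6745)) = 26.30.
Then μ = -38 − (-0.6745)·26.30 = -20.26.
Precision τ = 1/σ² = 1/26.3² = 0.00145.

μ = -20.26, τ = 0.00145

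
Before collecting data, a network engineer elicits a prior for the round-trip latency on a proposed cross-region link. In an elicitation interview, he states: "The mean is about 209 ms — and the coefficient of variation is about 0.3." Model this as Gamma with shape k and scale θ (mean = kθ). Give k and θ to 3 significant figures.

k ≈ 11.1, θ ≈ 18.8

For Gamma(k, scale θ): mean = kθ, variance = kθ², so CV = 1/√k.
CV = 0.3, hence k = 1/CV² = 11.1.
Then θ = mean/k = 209/11.1 = 18.8.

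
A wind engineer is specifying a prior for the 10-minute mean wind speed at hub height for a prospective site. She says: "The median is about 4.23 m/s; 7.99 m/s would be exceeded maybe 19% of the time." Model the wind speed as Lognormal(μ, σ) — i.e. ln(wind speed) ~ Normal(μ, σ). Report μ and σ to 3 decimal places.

If T ~ Lognormal(μ,σ) then ln T ~ Normal(μ,σ), so the p-quantile of ln T is μ + z_p·σ.
ln(4.23) = 1.442 and ln(7.99) = 2.078; z_{0.5} = 0, z_{0.81} = 0.8779.
σ = (2.078 − 1.442)/(0.8779 − (0)) = 0.724.
μ = 1.442 − (0)·0.724 = 1.442.

μ ≈ 1.442, σ ≈ 0.724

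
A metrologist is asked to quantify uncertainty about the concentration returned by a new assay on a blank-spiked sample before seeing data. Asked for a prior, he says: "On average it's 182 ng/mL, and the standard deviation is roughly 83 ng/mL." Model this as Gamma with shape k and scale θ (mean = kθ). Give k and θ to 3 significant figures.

k ≈ 4.81, θ ≈ 37.9

For Gamma(k, scale θ): mean = kθ, variance = kθ², so CV = 1/√k.
CV = SD/mean = 83/182 = 0.456, hence k = 1/CV² = 4.81.
Then θ = mean/k = 182/4.81 = 37.9.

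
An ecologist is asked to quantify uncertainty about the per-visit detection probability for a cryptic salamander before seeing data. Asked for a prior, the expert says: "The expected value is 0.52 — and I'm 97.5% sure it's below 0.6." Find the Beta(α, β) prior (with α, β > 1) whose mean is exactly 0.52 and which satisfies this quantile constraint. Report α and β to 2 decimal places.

With mean 0.52 fixed, write α = 0.52s, β = 0.48s where s = α+β.
Need P(θ < 0.6) = 0.975 under Beta(0.52s, 0.48s). Normal approximation: (q−m)/√(m(1−m)/s) ≈ z_{0.975} = 1.96, so s ≈ 0.52·0.48·(1.96)²/(0.6−0.52)² = 149.8.
At s = 149.8: P(θ<0.6) ≈ 0.976. Adjusting to match 0.975 gives s ≈ 147.43.
So α = 0.52·147.43 ≈ 76.66, β = 0.48·147.43 ≈ 70.76.

α ≈ 76.66, β ≈ 70.76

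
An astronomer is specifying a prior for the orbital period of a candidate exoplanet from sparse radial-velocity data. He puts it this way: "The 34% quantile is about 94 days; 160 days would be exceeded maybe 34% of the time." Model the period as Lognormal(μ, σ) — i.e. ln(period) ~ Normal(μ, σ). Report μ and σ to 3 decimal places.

If T ~ Lognormal(μ,σ) then ln T ~ Normal(μ,σ), so the p-quantile of ln T is μ + z_p·σ.
ln(94) = 4.543 and ln(160) = 5.075; z_{0.34} = -0.4125, z_{0.66} = 0.4125.
σ = (5.075 − 4.543)/(0.4125 − (-0.4125)) = 0.645.
μ = 4.543 − (-0.4125)·0.645 = 4.809.

μ ≈ 4.809, σ ≈ 0.645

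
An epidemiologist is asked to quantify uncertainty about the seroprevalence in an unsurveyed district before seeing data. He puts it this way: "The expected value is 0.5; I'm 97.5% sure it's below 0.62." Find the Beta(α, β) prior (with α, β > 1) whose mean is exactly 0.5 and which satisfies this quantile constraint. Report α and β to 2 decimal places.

α ≈ 32.62, β ≈ 32.62

With mean 0.5 fixed, write α = 0.5s, β = 0.5s where s = α+β.
Need P(θ < 0.62) = 0.975 under Beta(0.5s, 0.5s). Normal approximation: (q−m)/√(m(1−m)/s) ≈ z_{0.975} = 1.96, so s ≈ 0.5·0.5·(1.96)²/(0.62−0.5)² = 66.7.
At s = 66.7: P(θ<0.62) ≈ 0.976. Adjusting to match 0.975 gives s ≈ 65.25.
So α = 0.5·65.25 ≈ 32.62, β = 0.5·65.25 ≈ 32.62.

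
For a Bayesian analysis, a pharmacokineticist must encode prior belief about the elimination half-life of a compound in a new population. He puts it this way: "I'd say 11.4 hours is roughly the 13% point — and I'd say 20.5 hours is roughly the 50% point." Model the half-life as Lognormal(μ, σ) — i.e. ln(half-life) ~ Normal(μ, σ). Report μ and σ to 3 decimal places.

μ ≈ 3.020, σ ≈ 0.521

If T ~ Lognormal(μ,σ) then ln T ~ Normal(μ,σ), so the p-quantile of ln T is μ + z_p·σ.
ln(11.4) = 2.434 and ln(20.5) = 3.02; z_{0.13} = -1.126, z_{0.5} = 0.
σ = (3.02 − 2.434)/(0 − (-1.126)) = 0.521.
μ = 2.434 − (-1.126)·0.521 = 3.020.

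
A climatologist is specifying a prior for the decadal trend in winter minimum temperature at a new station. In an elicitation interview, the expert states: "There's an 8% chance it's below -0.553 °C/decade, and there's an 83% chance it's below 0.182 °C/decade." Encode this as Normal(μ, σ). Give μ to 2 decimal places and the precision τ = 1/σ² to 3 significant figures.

For Normal(μ,σ), the p-quantile is μ + z_p·σ. Here z_{0.08} = -1.405, z_{0.83} = 0.9542.
So -0.553 = μ − 1.405σ and 0.182 = μ + 0.9542σ.
Subtracting: σ = (0.182 − -0.553)/(0.9542 − (-1.405)) = 0.31.
Then μ = -0.553 − (-1.405)·0.31 = -0.12.
Precision τ = 1/σ² = 1/0.3115² = 10.3.

μ = -0.12, τ = 10.3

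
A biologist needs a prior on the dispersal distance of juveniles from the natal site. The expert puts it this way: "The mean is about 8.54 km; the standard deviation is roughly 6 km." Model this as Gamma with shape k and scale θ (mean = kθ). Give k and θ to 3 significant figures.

For Gamma(k, scale θ): mean = kθ, variance = kθ², so CV = 1/√k.
CV = SD/mean = 6/8.54 = 0.7026, hence k = 1/CV² = 2.03.
Then θ = mean/k = 8.54/2.03 = 4.22.

k ≈ 2.03, θ ≈ 4.22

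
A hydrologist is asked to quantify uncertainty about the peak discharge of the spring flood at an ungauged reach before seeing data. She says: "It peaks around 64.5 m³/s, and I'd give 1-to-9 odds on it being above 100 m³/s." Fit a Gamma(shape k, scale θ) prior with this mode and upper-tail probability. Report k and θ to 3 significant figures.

Gamma(k,θ) with k>1 has mode (k−1)θ, so θ = 64.5/(k−1).
Need P(X < 100) = 0.9 with θ tied to k this way. Start at k = 2, θ = 64.5: P(X<100) ≈ 0.459.
Too low — raise k to concentrate. Iterating converges to k ≈ 10.7.
Then θ = 64.5/(10.7−1) ≈ 6.63.

k ≈ 10.7, θ ≈ 6.63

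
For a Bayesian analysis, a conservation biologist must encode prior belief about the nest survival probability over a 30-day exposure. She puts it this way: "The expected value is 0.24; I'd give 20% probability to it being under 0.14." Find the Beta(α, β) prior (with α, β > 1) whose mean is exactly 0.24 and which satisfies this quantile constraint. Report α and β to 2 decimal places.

With mean 0.24 fixed, write α = 0.24s, β = 0.76s where s = α+β.
Need P(θ < 0.14) = 0.2 under Beta(0.24s, 0.76s). Normal approximation: (q−m)/√(m(1−m)/s) ≈ z_{0.2} = -0.842, so s ≈ 0.24·0.76·(-0.842)²/(0.14−0.24)² = 12.9.
At s = 12.9: P(θ<0.14) ≈ 0.206. Adjusting to match 0.2 gives s ≈ 13.39.
So α = 0.24·13.39 ≈ 3.21, β = 0.76·13.39 ≈ 10.18.

α ≈ 3.21, β ≈ 10.18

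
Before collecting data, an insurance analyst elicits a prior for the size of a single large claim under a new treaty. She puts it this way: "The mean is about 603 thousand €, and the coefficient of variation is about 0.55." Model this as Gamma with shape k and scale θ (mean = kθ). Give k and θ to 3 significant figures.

For Gamma(k, scale θ): mean = kθ, variance = kθ², so CV = 1/√k.
CV = 0.55, hence k = 1/CV² = 3.31.
Then θ = mean/k = 603/3.31 = 182.

k ≈ 3.31, θ ≈ 182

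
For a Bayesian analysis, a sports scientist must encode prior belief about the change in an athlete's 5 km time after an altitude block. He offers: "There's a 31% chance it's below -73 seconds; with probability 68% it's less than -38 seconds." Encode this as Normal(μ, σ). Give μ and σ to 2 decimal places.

For Normal(μ,σ), the p-quantile is μ + z_p·σ. Here z_{0.31} = -0.4959, z_{0.68} = 0.4677.
So -73 = μ − 0.4959σ and -38 = μ + 0.4677σ.
Subtracting: σ = (-38 − -73)/(0.4677 − (-0.4959)) = 36.32.
Then μ = -73 − (-0.4959)·36.32 = -54.99.

μ = -54.99, σ = 36.32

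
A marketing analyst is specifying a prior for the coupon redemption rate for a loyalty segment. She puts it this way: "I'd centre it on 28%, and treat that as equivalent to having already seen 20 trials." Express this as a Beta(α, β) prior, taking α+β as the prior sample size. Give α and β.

α = 5.6, β = 14.4

Under the effective-sample-size interpretation, Beta(α, β) has prior mean α/(α+β) and prior sample size α+β.
So α+β = 20 and α/(α+β) = 0.28, giving α = 0.28·20 = 5.6 and β = 20 − 5.6 = 14.4.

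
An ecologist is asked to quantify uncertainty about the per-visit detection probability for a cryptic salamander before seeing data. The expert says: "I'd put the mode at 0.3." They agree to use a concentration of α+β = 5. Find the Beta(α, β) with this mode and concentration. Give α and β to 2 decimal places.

For α,β > 1 the Beta mode is (α−1)/(α+β−2). With α+β = 5, the mode is (α−1)/3.
Set (α−1)/3 = 0.3 → α = 1 + 0.3·3 = 1.90.
β = 5 − α = 3.10.

α = 1.90, β = 3.10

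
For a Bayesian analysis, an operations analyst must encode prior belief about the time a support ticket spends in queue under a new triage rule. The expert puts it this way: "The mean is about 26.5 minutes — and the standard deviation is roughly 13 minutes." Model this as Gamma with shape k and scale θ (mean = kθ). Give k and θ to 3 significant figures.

k ≈ 4.16, θ ≈ 6.38

For Gamma(k, scale θ): mean = kθ, variance = kθ², so CV = 1/√k.
CV = SD/mean = 13/26.5 = 0.4906, hence k = 1/CV² = 4.16.
Then θ = mean/k = 26.5/4.16 = 6.38.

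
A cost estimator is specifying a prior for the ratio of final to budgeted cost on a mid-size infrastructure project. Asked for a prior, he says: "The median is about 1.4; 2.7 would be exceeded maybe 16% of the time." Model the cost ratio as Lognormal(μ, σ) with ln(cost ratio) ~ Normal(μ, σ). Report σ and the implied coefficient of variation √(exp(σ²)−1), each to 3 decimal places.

σ ≈ 0.660, CV ≈ 0.739

If T ~ Lognormal(μ,σ) then ln T ~ Normal(μ,σ), so the p-quantile of ln T is μ + z_p·σ.
ln(1.4) = 0.3365 and ln(2.7) = 0.9933; z_{0.5} = 0, z_{0.84} = 0.9945.
σ = (0.9933 − 0.3365)/(0.9945 − (0)) = 0.660.
μ = 0.3365 − (0)·0.660 = 0.336.
CV = √(exp(σ²)−1) = √(exp(0.4362)−1) = 0.739.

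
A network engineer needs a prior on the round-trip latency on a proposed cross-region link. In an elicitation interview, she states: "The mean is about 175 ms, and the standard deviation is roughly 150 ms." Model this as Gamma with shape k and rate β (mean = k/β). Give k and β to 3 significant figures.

k ≈ 1.36, β ≈ 0.00778

For Gamma(k, rate β): mean = k/β, variance = k/β², so CV = 1/√k.
CV = SD/mean = 150/175 = 0.8571, hence k = 1/CV² = 1.36.
Then β = k/mean = 1.36/175 = 0.00778.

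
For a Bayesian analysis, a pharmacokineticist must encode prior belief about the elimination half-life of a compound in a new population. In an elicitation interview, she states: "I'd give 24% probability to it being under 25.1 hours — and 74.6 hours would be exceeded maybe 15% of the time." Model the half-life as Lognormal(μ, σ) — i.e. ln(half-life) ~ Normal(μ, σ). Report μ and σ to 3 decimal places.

If T ~ Lognormal(μ,σ) then ln T ~ Normal(μ,σ), so the p-quantile of ln T is μ + z_p·σ.
ln(25.1) = 3.223 and ln(74.6) = 4.312; z_{0.24} = -0.7063, z_{0.85} = 1.036.
σ = (4.312 − 3.223)/(1.036 − (-0.7063)) = 0.625.
μ = 3.223 − (-0.7063)·0.625 = 3.664.

μ ≈ 3.664, σ ≈ 0.625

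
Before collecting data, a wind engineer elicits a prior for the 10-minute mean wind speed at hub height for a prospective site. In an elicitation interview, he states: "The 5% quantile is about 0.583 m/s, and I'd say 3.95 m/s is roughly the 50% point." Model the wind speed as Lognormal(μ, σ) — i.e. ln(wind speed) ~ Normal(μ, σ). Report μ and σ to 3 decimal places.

μ ≈ 1.374, σ ≈ 1.163

If T ~ Lognormal(μ,σ) then ln T ~ Normal(μ,σ), so the p-quantile of ln T is μ + z_p·σ.
ln(0.583) = -0.5396 and ln(3.95) = 1.374; z_{0.05} = -1.645, z_{0.5} = 0.
σ = (1.374 − -0.5396)/(0 − (-1.645)) = 1.163.
μ = -0.5396 − (-1.645)·1.163 = 1.374.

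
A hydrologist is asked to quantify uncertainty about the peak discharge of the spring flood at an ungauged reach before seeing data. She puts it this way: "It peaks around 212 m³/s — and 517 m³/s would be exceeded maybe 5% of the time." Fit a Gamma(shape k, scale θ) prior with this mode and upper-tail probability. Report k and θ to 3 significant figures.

k ≈ 4.43, θ ≈ 61.9

Gamma(k,θ) with k>1 has mode (k−1)θ, so θ = 212/(k−1).
Need P(X < 517) = 0.95 with θ tied to k this way. Start at k = 2, θ = 212: P(X<517) ≈ 0.700.
Too low — raise k to concentrate. Iterating converges to k ≈ 4.43.
Then θ = 212/(4.43−1) ≈ 61.9.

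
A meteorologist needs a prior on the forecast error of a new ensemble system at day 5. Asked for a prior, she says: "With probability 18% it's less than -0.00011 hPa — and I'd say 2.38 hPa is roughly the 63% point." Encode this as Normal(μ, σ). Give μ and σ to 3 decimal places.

The p-quantile of Normal(μ,σ) is μ + z_p·σ, with z_{0.18} = -0.9154 and z_{0.63} = 0.3319.
Eliminate σ: μ = (z₂·x₁ − z₁·x₂)/(z₂ − z₁) = (0.3319·-0.00011 − (-0.9154)·2.38)/1.247 = 1.747.
Then σ = (x₂ − x₁)/(z₂ − z₁) = (2.38 − -0.00011)/1.247 = 1.908.

μ = 1.747, σ = 1.908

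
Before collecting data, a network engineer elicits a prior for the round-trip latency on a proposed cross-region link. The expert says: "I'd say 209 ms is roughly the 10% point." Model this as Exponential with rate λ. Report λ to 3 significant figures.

P(T < 209.0) = 1 − e^(−λ·209.0) = 0.1, so λ = −ln(1−0.1)/209.0 = −ln(0.9)/209.0 = 0.000504.

λ ≈ 0.000504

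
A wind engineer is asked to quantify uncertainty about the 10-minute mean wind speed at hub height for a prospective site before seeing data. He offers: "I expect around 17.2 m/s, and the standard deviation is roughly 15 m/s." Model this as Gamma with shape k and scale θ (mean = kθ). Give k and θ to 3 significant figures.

k ≈ 1.31, θ ≈ 13.1

For Gamma(k, scale θ): mean = kθ, variance = kθ², so CV = 1/√k.
CV = SD/mean = 15/17.2 = 0.8721, hence k = 1/CV² = 1.31.
Then θ = mean/k = 17.2/1.31 = 13.1.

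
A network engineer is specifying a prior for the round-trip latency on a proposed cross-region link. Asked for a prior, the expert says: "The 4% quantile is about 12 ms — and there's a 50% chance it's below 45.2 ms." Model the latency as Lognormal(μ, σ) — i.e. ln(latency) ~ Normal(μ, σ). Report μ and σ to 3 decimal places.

μ ≈ 3.811, σ ≈ 0.758

If T ~ Lognormal(μ,σ) then ln T ~ Normal(μ,σ), so the p-quantile of ln T is μ + z_p·σ.
ln(12) = 2.485 and ln(45.2) = 3.811; z_{0.04} = -1.751, z_{0.5} = 0.
σ = (3.811 − 2.485)/(0 − (-1.751)) = 0.758.
μ = 2.485 − (-1.751)·0.758 = 3.811.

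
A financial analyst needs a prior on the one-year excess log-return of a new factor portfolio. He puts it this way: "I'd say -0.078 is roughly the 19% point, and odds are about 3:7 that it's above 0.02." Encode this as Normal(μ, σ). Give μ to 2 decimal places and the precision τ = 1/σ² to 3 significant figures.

μ = -0.02, τ = 205

For Normal(μ,σ), the p-quantile is μ + z_p·σ. Here z_{0.19} = -0.8779, z_{0.7} = 0.5244.
So -0.078 = μ − 0.8779σ and 0.02 = μ + 0.5244σ.
Subtracting: σ = (0.02 − -0.078)/(0.5244 − (-0.8779)) = 0.07.
Then μ = -0.078 − (-0.8779)·0.07 = -0.02.
Precision τ = 1/σ² = 1/0.06989² = 205.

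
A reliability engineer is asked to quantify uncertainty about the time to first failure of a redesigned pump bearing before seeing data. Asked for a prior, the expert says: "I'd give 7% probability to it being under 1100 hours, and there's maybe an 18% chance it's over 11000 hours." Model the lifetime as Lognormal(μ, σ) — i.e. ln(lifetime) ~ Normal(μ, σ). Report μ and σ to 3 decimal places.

If T ~ Lognormal(μ,σ) then ln T ~ Normal(μ,σ), so the p-quantile of ln T is μ + z_p·σ.
ln(1100) = 7.003 and ln(11000) = 9.306; z_{0.07} = -1.476, z_{0.82} = 0.9154.
σ = (9.306 − 7.003)/(0.9154 − (-1.476)) = 0.963.
μ = 7.003 − (-1.476)·0.963 = 8.424.

μ ≈ 8.424, σ ≈ 0.963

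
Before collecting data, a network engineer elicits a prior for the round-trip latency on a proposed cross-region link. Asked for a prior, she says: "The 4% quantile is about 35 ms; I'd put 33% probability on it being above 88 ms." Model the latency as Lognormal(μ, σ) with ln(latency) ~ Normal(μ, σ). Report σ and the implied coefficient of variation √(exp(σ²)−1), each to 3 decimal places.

If T ~ Lognormal(μ,σ) then ln T ~ Normal(μ,σ), so the p-quantile of ln T is μ + z_p·σ.
ln(35) = 3.555 and ln(88) = 4.477; z_{0.04} = -1.751, z_{0.67} = 0.4399.
σ = (4.477 − 3.555)/(0.4399 − (-1.751)) = 0.421.
μ = 3.555 − (-1.751)·0.421 = 4.292.
CV = √(exp(σ²)−1) = √(exp(0.1771)−1) = 0.440.

σ ≈ 0.421, CV ≈ 0.440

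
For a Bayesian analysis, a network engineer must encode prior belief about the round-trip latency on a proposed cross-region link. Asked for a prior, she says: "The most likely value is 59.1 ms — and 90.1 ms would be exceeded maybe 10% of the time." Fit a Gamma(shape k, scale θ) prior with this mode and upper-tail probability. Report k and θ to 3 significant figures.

k ≈ 11.5, θ ≈ 5.64

Gamma(k,θ) with k>1 has mode (k−1)θ, so θ = 59.1/(k−1).
Need P(X < 90.1) = 0.9 with θ tied to k this way. Start at k = 2, θ = 59.1: P(X<90.1) ≈ 0.450.
Too low — raise k to concentrate. Iterating converges to k ≈ 11.5.
Then θ = 59.1/(11.5−1) ≈ 5.64.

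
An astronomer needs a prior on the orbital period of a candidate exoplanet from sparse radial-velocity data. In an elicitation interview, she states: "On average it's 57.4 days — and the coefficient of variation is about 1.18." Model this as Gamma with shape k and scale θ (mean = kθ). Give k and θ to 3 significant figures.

k ≈ 0.718, θ ≈ 79.9

For Gamma(k, scale θ): mean = kθ, variance = kθ², so CV = 1/√k.
CV = 1.18, hence k = 1/CV² = 0.718.
Then θ = mean/k = 57.4/0.718 = 79.9.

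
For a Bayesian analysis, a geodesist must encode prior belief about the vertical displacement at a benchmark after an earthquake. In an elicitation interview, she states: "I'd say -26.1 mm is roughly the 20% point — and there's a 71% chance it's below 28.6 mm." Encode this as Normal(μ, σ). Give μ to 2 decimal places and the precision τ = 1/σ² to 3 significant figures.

μ = 6.90, τ = 0.00065

For Normal(μ,σ), the p-quantile is μ + z_p·σ. Here z_{0.2} = -0.8416, z_{0.71} = 0.5534.
So -26.1 = μ − 0.8416σ and 28.6 = μ + 0.5534σ.
Subtracting: σ = (28.6 − -26.1)/(0.5534 − (-0.8416)) = 39.21.
Then μ = -26.1 − (-0.8416)·39.21 = 6.90.
Precision τ = 1/σ² = 1/39.21² = 0.00065.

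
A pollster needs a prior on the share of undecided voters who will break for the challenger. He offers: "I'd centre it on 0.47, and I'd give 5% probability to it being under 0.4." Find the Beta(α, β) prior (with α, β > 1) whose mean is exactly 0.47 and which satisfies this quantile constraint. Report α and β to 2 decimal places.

α ≈ 63.78, β ≈ 71.92

With mean 0.47 fixed, write α = 0.47s, β = 0.53s where s = α+β.
Need P(θ < 0.4) = 0.05 under Beta(0.47s, 0.53s). Normal approximation: (q−m)/√(m(1−m)/s) ≈ z_{0.05} = -1.64, so s ≈ 0.47·0.53·(-1.64)²/(0.4−0.47)² = 137.5.
At s = 137.5: P(θ<0.4) ≈ 0.049. Adjusting to match 0.05 gives s ≈ 135.69.
So α = 0.47·135.69 ≈ 63.78, β = 0.53·135.69 ≈ 71.92.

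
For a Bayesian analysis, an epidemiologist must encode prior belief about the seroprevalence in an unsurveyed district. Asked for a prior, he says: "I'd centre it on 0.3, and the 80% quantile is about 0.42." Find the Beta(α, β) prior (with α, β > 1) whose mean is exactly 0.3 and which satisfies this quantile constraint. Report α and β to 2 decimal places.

α ≈ 2.88, β ≈ 6.72

With mean 0.3 fixed, write α = 0.3s, β = 0.7s where s = α+β.
Need P(θ < 0.42) = 0.8 under Beta(0.3s, 0.7s). Normal approximation: (q−m)/√(m(1−m)/s) ≈ z_{0.8} = 0.842, so s ≈ 0.3·0.7·(0.842)²/(0.42−0.3)² = 10.3.
At s = 10.3: P(θ<0.42) ≈ 0.807. Adjusting to match 0.8 gives s ≈ 9.60.
So α = 0.3·9.60 ≈ 2.88, β = 0.7·9.60 ≈ 6.72.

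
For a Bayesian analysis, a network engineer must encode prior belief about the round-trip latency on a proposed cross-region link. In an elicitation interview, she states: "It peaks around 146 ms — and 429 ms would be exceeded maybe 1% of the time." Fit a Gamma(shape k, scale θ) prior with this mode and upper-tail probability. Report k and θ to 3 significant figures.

Gamma(k,θ) with k>1 has mode (k−1)θ, so θ = 146/(k−1).
Need P(X < 429) = 0.99 with θ tied to k this way. Start at k = 2, θ = 146: P(X<429) ≈ 0.791.
Too low — raise k to concentrate. Iterating converges to k ≈ 4.89.
Then θ = 146/(4.89−1) ≈ 37.5.

k ≈ 4.89, θ ≈ 37.5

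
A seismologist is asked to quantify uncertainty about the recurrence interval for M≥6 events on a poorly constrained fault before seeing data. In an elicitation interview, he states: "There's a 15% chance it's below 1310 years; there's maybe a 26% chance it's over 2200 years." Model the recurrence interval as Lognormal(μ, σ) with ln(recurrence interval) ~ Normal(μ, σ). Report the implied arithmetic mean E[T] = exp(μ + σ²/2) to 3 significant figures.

E[T] ≈ 1890 years

If T ~ Lognormal(μ,σ) then ln T ~ Normal(μ,σ), so the p-quantile of ln T is μ + z_p·σ.
ln(1310) = 7.178 and ln(2200) = 7.696; z_{0.15} = -1.036, z_{0.74} = 0.6433.
σ = (7.696 − 7.178)/(0.6433 − (-1.036)) = 0.309.
μ = 7.178 − (-1.036)·0.309 = 7.498.
E[T] = exp(μ + σ²/2) = exp(7.498 + 0.0476) = 1890 years.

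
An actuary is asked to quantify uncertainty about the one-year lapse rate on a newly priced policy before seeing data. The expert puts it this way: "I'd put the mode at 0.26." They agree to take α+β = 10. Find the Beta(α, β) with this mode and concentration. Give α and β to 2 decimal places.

α = 3.08, β = 6.92

For α,β > 1 the Beta mode is (α−1)/(α+β−2). With α+β = 10, the mode is (α−1)/8.
Set (α−1)/8 = 0.26 → α = 1 + 0.26·8 = 3.08.
β = 10 − α = 6.92.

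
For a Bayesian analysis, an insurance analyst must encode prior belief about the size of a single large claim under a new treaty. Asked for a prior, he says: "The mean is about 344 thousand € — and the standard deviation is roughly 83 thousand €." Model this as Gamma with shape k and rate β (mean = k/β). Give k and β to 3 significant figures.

k ≈ 17.2, β ≈ 0.0499

For Gamma(k, rate β): mean = k/β, variance = k/β², so CV = 1/√k.
CV = SD/mean = 83/344 = 0.2413, hence k = 1/CV² = 17.2.
Then β = k/mean = 17.2/344 = 0.0499.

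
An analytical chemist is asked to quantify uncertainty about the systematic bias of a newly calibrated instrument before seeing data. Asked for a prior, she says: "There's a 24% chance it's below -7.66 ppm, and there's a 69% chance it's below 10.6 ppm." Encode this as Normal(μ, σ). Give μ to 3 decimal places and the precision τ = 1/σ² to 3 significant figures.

The p-quantile of Normal(μ,σ) is μ + z_p·σ, with z_{0.24} = -0.7063 and z_{0.69} = 0.4959.
Eliminate σ: μ = (z₂·x₁ − z₁·x₂)/(z₂ − z₁) = (0.4959·-7.66 − (-0.7063)·10.6)/1.202 = 3.068.
Then σ = (x₂ − x₁)/(z₂ − z₁) = (10.6 − -7.66)/1.202 = 15.189.
Precision τ = 1/σ² = 1/15.19² = 0.00433.

μ = 3.068, τ = 0.00433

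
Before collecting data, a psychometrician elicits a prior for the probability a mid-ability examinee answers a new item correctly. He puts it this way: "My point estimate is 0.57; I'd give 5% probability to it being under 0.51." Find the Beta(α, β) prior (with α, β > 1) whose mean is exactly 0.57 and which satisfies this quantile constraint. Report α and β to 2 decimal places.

With mean 0.57 fixed, write α = 0.57s, β = 0.43s where s = α+β.
Need P(θ < 0.51) = 0.05 under Beta(0.57s, 0.43s). Normal approximation: (q−m)/√(m(1−m)/s) ≈ z_{0.05} = -1.64, so s ≈ 0.57·0.43·(-1.64)²/(0.51−0.57)² = 184.2.
At s = 184.2: P(θ<0.51) ≈ 0.051. Adjusting to match 0.05 gives s ≈ 185.99.
So α = 0.57·185.99 ≈ 106.01, β = 0.43·185.99 ≈ 79.98.

α ≈ 106.01, β ≈ 79.98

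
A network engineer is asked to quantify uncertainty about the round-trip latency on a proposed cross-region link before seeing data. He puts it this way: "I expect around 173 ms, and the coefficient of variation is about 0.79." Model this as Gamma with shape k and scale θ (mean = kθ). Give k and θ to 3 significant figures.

For Gamma(k, scale θ): mean = kθ, variance = kθ², so CV = 1/√k.
CV = 0.79, hence k = 1/CV² = 1.6.
Then θ = mean/k = 173/1.6 = 108.

k ≈ 1.6, θ ≈ 108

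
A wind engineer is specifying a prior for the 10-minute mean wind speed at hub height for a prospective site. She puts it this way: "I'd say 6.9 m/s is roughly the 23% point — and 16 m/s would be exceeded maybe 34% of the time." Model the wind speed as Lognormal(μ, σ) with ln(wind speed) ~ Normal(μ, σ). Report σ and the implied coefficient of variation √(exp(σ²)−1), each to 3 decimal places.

σ ≈ 0.731, CV ≈ 0.840

If T ~ Lognormal(μ,σ) then ln T ~ Normal(μ,σ), so the p-quantile of ln T is μ + z_p·σ.
ln(6.9) = 1.932 and ln(16) = 2.773; z_{0.23} = -0.7388, z_{0.66} = 0.4125.
σ = (2.773 − 1.932)/(0.4125 − (-0.7388)) = 0.731.
μ = 1.932 − (-0.7388)·0.731 = 2.471.
CV = √(exp(σ²)−1) = √(exp(0.5337)−1) = 0.840.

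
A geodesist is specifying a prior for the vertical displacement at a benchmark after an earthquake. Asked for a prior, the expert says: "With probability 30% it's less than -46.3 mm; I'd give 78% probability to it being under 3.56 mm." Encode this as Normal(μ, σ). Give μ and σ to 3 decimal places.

The p-quantile of Normal(μ,σ) is μ + z_p·σ, with z_{0.3} = -0.5244 and z_{0.78} = 0.7722.
Eliminate σ: μ = (z₂·x₁ − z₁·x₂)/(z₂ − z₁) = (0.7722·-46.3 − (-0.5244)·3.56)/1.297 = -26.134.
Then σ = (x₂ − x₁)/(z₂ − z₁) = (3.56 − -46.3)/1.297 = 38.455.

μ = -26.134, σ = 38.455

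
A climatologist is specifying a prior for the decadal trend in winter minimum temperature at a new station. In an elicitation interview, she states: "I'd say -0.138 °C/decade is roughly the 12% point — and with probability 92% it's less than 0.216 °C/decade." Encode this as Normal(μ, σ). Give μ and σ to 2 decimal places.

For Normal(μ,σ), the p-quantile is μ + z_p·σ. Here z_{0.12} = -1.175, z_{0.92} = 1.405.
So -0.138 = μ − 1.175σ and 0.216 = μ + 1.405σ.
Subtracting: σ = (0.216 − -0.138)/(1.405 − (-1.175)) = 0.14.
Then μ = -0.138 − (-1.175)·0.14 = 0.02.

μ = 0.02, σ = 0.14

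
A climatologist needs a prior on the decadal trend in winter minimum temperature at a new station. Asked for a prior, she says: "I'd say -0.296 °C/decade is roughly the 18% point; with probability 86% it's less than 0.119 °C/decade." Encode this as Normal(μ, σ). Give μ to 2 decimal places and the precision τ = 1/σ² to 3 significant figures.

μ = -0.11, τ = 23.1

The p-quantile of Normal(μ,σ) is μ + z_p·σ, with z_{0.18} = -0.9154 and z_{0.86} = 1.08.
Eliminate σ: μ = (z₂·x₁ − z₁·x₂)/(z₂ − z₁) = (1.08·-0.296 − (-0.9154)·0.119)/1.996 = -0.11.
Then σ = (x₂ − x₁)/(z₂ − z₁) = (0.119 − -0.296)/1.996 = 0.21.
Precision τ = 1/σ² = 1/0.2079² = 23.1.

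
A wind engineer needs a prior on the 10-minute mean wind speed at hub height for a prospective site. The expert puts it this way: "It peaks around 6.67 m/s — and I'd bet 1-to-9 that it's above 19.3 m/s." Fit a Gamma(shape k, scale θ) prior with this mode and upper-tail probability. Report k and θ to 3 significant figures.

k ≈ 2.69, θ ≈ 3.95

Gamma(k,θ) with k>1 has mode (k−1)θ, so θ = 6.67/(k−1).
Need P(X < 19.3) = 0.9 with θ tied to k this way. Start at k = 2, θ = 6.67: P(X<19.3) ≈ 0.784.
Too low — raise k to concentrate. Iterating converges to k ≈ 2.69.
Then θ = 6.67/(2.69−1) ≈ 3.95.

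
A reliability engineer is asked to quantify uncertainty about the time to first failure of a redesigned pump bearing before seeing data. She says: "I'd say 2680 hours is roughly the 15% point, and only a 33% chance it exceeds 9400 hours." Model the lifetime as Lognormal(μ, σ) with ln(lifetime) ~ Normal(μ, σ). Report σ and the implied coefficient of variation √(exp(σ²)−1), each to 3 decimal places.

σ ≈ 0.850, CV ≈ 1.029

If T ~ Lognormal(μ,σ) then ln T ~ Normal(μ,σ), so the p-quantile of ln T is μ + z_p·σ.
ln(2680) = 7.894 and ln(9400) = 9.148; z_{0.15} = -1.036, z_{0.67} = 0.4399.
σ = (9.148 − 7.894)/(0.4399 − (-1.036)) = 0.850.
μ = 7.894 − (-1.036)·0.850 = 8.775.
CV = √(exp(σ²)−1) = √(exp(0.7225)−1) = 1.029.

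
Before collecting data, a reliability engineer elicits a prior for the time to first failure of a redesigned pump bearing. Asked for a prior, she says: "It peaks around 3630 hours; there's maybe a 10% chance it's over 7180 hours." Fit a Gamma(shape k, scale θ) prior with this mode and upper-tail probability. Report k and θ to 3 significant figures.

Gamma(k,θ) with k>1 has mode (k−1)θ, so θ = 3630/(k−1).
Need P(X < 7180) = 0.9 with θ tied to k this way. Start at k = 2, θ = 3630: P(X<7180) ≈ 0.588.
Too low — raise k to concentrate. Iterating converges to k ≈ 5.12.
Then θ = 3630/(5.12−1) ≈ 881.

k ≈ 5.12, θ ≈ 881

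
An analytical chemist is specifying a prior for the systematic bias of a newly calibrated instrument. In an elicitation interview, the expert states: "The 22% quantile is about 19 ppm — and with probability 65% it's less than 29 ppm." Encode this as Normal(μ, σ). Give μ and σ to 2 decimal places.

The p-quantile of Normal(μ,σ) is μ + z_p·σ, with z_{0.22} = -0.7722 and z_{0.65} = 0.3853.
Eliminate σ: μ = (z₂·x₁ − z₁·x₂)/(z₂ − z₁) = (0.3853·19 − (-0.7722)·29)/1.158 = 25.67.
Then σ = (x₂ − x₁)/(z₂ − z₁) = (29 − 19)/1.158 = 8.64.

μ = 25.67, σ = 8.64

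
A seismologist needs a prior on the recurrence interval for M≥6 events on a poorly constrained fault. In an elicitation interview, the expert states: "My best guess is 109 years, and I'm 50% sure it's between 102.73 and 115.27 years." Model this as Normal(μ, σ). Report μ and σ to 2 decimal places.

μ = 109.00, σ = 9.30

A symmetric 50% interval runs μ ± z·σ with z = 0.6745.
Half-width = 6.27, so σ = 6.27/0.6745 = 9.30.
μ is the stated best guess, 109.00.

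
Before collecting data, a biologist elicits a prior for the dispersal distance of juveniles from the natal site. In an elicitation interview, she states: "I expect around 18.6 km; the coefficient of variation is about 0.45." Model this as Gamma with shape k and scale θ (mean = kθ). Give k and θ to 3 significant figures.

For Gamma(k, scale θ): mean = kθ, variance = kθ², so CV = 1/√k.
CV = 0.45, hence k = 1/CV² = 4.94.
Then θ = mean/k = 18.6/4.94 = 3.77.

k ≈ 4.94, θ ≈ 3.77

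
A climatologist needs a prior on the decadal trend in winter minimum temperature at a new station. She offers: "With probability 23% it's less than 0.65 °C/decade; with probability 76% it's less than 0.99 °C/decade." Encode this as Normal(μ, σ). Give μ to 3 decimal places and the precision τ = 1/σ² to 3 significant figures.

μ = 0.824, τ = 18.1

The p-quantile of Normal(μ,σ) is μ + z_p·σ, with z_{0.23} = -0.7388 and z_{0.76} = 0.7063.
Eliminate σ: μ = (z₂·x₁ − z₁·x₂)/(z₂ − z₁) = (0.7063·0.65 − (-0.7388)·0.99)/1.445 = 0.824.
Then σ = (x₂ − x₁)/(z₂ − z₁) = (0.99 − 0.65)/1.445 = 0.235.
Precision τ = 1/σ² = 1/0.2353² = 18.1.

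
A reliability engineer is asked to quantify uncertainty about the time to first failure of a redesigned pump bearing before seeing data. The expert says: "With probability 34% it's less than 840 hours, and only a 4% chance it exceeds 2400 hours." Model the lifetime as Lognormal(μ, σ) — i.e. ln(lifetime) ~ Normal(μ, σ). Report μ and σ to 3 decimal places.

μ ≈ 6.934, σ ≈ 0.485

If T ~ Lognormal(μ,σ) then ln T ~ Normal(μ,σ), so the p-quantile of ln T is μ + z_p·σ.
ln(840) = 6.733 and ln(2400) = 7.783; z_{0.34} = -0.4125, z_{0.96} = 1.751.
σ = (7.783 − 6.733)/(1.751 − (-0.4125)) = 0.485.
μ = 6.733 − (-0.4125)·0.485 = 6.934.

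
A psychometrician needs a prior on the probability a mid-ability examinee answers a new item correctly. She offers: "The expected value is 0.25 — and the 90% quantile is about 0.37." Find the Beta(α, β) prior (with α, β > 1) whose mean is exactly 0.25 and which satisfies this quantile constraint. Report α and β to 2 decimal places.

With mean 0.25 fixed, write α = 0.25s, β = 0.75s where s = α+β.
Need P(θ < 0.37) = 0.9 under Beta(0.25s, 0.75s). Normal approximation: (q−m)/√(m(1−m)/s) ≈ z_{0.9} = 1.28, so s ≈ 0.25·0.75·(1.28)²/(0.37−0.25)² = 21.4.
At s = 21.4: P(θ<0.37) ≈ 0.895. Adjusting to match 0.9 gives s ≈ 22.55.
So α = 0.25·22.55 ≈ 5.64, β = 0.75·22.55 ≈ 16.91.

α ≈ 5.64, β ≈ 16.91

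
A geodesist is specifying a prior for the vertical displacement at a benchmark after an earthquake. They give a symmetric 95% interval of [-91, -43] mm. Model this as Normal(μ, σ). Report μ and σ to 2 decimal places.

μ = -67.00, σ = 12.25

A symmetric 95% interval runs μ ± z·σ with z = 1.96.
Half-width = 24, so σ = 24/1.96 = 12.25.
μ is the interval midpoint, -67.00.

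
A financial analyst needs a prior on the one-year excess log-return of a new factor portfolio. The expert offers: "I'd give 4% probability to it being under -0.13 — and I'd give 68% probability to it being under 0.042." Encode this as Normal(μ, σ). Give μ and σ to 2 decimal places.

μ = 0.01, σ = 0.08

The p-quantile of Normal(μ,σ) is μ + z_p·σ, with z_{0.04} = -1.751 and z_{0.68} = 0.4677.
Eliminate σ: μ = (z₂·x₁ − z₁·x₂)/(z₂ − z₁) = (0.4677·-0.13 − (-1.751)·0.042)/2.218 = 0.01.
Then σ = (x₂ − x₁)/(z₂ − z₁) = (0.042 − -0.13)/2.218 = 0.08.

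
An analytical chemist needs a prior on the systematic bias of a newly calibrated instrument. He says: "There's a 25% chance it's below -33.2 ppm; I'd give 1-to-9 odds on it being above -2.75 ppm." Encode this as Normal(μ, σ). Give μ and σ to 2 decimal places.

μ = -22.70, σ = 15.57

For Normal(μ,σ), the p-quantile is μ + z_p·σ. Here z_{0.25} = -0.6745, z_{0.9} = 1.282.
So -33.2 = μ − 0.6745σ and -2.75 = μ + 1.282σ.
Subtracting: σ = (-2.75 − -33.2)/(1.282 − (-0.6745)) = 15.57.
Then μ = -33.2 − (-0.6745)·15.57 = -22.70.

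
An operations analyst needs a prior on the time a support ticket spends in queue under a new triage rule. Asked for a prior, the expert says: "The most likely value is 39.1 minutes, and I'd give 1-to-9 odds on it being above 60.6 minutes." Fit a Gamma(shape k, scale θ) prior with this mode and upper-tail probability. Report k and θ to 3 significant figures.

k ≈ 10.7, θ ≈ 4.01

Gamma(k,θ) with k>1 has mode (k−1)θ, so θ = 39.1/(k−1).
Need P(X < 60.6) = 0.9 with θ tied to k this way. Start at k = 2, θ = 39.1: P(X<60.6) ≈ 0.459.
Too low — raise k to concentrate. Iterating converges to k ≈ 10.7.
Then θ = 39.1/(10.7−1) ≈ 4.01.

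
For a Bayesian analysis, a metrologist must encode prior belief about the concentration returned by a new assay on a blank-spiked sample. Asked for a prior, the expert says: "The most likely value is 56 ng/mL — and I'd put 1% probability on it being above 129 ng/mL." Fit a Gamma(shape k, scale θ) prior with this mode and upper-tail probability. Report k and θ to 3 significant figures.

k ≈ 7.86, θ ≈ 8.16

Gamma(k,θ) with k>1 has mode (k−1)θ, so θ = 56/(k−1).
Need P(X < 129) = 0.99 with θ tied to k this way. Start at k = 2, θ = 56: P(X<129) ≈ 0.670.
Too low — raise k to concentrate. Iterating converges to k ≈ 7.86.
Then θ = 56/(7.86−1) ≈ 8.16.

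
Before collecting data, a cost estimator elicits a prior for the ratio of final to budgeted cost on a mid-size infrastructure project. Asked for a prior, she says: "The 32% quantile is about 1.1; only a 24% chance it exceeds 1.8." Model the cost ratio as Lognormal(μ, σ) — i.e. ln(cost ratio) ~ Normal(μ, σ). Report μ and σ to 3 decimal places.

If T ~ Lognormal(μ,σ) then ln T ~ Normal(μ,σ), so the p-quantile of ln T is μ + z_p·σ.
ln(1.1) = 0.09531 and ln(1.8) = 0.5878; z_{0.32} = -0.4677, z_{0.76} = 0.7063.
σ = (0.5878 − 0.09531)/(0.7063 − (-0.4677)) = 0.419.
μ = 0.09531 − (-0.4677)·0.419 = 0.292.

μ ≈ 0.292, σ ≈ 0.419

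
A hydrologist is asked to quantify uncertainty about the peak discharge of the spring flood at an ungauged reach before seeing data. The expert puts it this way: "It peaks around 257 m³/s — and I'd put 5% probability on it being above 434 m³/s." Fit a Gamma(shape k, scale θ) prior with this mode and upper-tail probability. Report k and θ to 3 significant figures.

k ≈ 11.2, θ ≈ 25.3

Gamma(k,θ) with k>1 has mode (k−1)θ, so θ = 257/(k−1).
Need P(X < 434) = 0.95 with θ tied to k this way. Start at k = 2, θ = 257: P(X<434) ≈ 0.503.
Too low — raise k to concentrate. Iterating converges to k ≈ 11.2.
Then θ = 257/(11.2−1) ≈ 25.3.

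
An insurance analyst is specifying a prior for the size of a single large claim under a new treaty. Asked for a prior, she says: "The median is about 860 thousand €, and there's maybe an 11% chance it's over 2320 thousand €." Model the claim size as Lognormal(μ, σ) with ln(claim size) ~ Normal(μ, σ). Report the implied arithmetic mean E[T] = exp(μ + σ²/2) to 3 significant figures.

E[T] ≈ 1190 thousand €

If T ~ Lognormal(μ,σ) then ln T ~ Normal(μ,σ), so the p-quantile of ln T is μ + z_p·σ.
ln(860) = 6.757 and ln(2320) = 7.749; z_{0.5} = 0, z_{0.89} = 1.227.
σ = (7.749 − 6.757)/(1.227 − (0)) = 0.809.
μ = 6.757 − (0)·0.809 = 6.757.
E[T] = exp(μ + σ²/2) = exp(6.757 + 0.3273) = 1190 thousand €.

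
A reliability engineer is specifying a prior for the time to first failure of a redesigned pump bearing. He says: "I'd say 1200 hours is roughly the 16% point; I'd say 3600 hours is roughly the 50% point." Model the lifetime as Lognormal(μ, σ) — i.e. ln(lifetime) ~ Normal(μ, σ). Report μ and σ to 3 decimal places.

μ ≈ 8.189, σ ≈ 1.105

If T ~ Lognormal(μ,σ) then ln T ~ Normal(μ,σ), so the p-quantile of ln T is μ + z_p·σ.
ln(1200) = 7.09 and ln(3600) = 8.189; z_{0.16} = -0.9945, z_{0.5} = 0.
σ = (8.189 − 7.09)/(0 − (-0.9945)) = 1.105.
μ = 7.09 − (-0.9945)·1.105 = 8.189.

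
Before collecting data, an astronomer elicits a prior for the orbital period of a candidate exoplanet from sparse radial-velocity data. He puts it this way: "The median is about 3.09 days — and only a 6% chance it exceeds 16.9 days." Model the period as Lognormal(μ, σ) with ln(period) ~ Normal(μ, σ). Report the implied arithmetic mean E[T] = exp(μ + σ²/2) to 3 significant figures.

E[T] ≈ 5.61 days

If T ~ Lognormal(μ,σ) then ln T ~ Normal(μ,σ), so the p-quantile of ln T is μ + z_p·σ.
ln(3.09) = 1.128 and ln(16.9) = 2.827; z_{0.5} = 0, z_{0.94} = 1.555.
σ = (2.827 − 1.128)/(1.555 − (0)) = 1.093.
μ = 1.128 − (0)·1.093 = 1.128.
E[T] = exp(μ + σ²/2) = exp(1.128 + 0.5972) = 5.61 days.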